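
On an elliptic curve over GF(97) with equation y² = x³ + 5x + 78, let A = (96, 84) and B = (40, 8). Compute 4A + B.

(51, 71)

First 4A:
Double-and-add on 4 = (100)₂. Start with A = (96, 84) for the leading 1-bit.
double: tangent at (96, 84): λ = (3·96² + 5)/(2·84) ≡ 8/71. 71⁻¹ ≡ 41 (mod 97) since 71·41 = 2911 ≡ 1, so λ ≡ 8·41 ≡ 37.
  x = λ² - 96 - 96 = 1369 - 192 ≡ 13; y = λ·(96 - 13) - 84 ≡ 77. → (13, 77)
double: tangent at (13, 77): λ = (3·13² + 5)/(2·77) ≡ 27/57. 57⁻¹ ≡ 80 (mod 97) since 57·80 = 4560 ≡ 1, so λ ≡ 27·80 ≡ 26.
  x = λ² - 13 - 13 = 676 - 26 ≡ 68; y = λ·(13 - 68) - 77 ≡ 45. → (68, 45)
4A = (68, 45).
Finally 4A + B:
(68, 45) + (40, 8). λ = (8 - 45)/(40 - 68) ≡ 60/69 mod 97. 69⁻¹ ≡ 45 (mod 97), so λ ≡ 81.
  x = λ² - 68 - 40 = 6561 - 108 ≡ 51; y = λ·(68 - 51) - 45 ≡ 71. → (51, 71)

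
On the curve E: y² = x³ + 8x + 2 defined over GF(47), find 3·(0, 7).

Write Q = (0, 7).
Repeated addition: build up to 3Q.
2Q: tangent at (0, 7): λ = (3·0² + 8)/(2·7) ≡ 8/14. 14⁻¹ ≡ 37 (mod 47), so λ ≡ 8·37 ≡ 14.
  x = λ² - 0 - 0 = 196 - 0 ≡ 8; y = λ·(0 - 8) - 7 ≡ 22. → (8, 22)
3Q: (8, 22) + (0, 7). λ = (7 - 22)/(0 - 8) ≡ 32/39 mod 47. 39⁻¹ ≡ 41 (mod 47), so λ ≡ 43.
  x = λ² - 8 - 0 = 1849 - 8 ≡ 8; y = λ·(8 - 8) - 22 ≡ 25. → (8, 25)

(8, 25)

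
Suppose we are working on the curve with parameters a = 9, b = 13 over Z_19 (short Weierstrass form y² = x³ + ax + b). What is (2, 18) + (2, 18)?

tangent at (2, 18): λ = (3·2² + 9)/(2·18) ≡ 2/17. 17⁻¹ ≡ 9 (mod 19) since 17·9 = 153 ≡ 1, so λ ≡ 2·9 ≡ 18.
  x = λ² - 2 - 2 = 324 - 4 ≡ 16; y = λ·(2 - 16) - 18 ≡ 15. → (16, 15)

(16, 15)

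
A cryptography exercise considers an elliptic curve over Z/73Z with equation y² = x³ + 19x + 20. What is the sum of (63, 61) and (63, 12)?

O

The two points share x = 63 and their y-coordinates satisfy 61 + 12 ≡ 0 (mod 73), so they are inverses. Their sum is O.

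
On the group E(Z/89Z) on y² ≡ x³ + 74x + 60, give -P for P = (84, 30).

(84, 59)

-(84, 30) = (84, -30 mod 89) = (84, 59).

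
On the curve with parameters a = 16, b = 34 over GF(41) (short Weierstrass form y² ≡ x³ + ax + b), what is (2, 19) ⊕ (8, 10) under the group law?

(2, 19) + (8, 10). λ = (10 - 19)/(8 - 2) ≡ 32/6 mod 41. 6⁻¹ ≡ 7 (mod 41), so λ ≡ 19.
  x = λ² - 2 - 8 = 361 - 10 ≡ 23; y = λ·(2 - 23) - 19 ≡ 33. → (23, 33)

(23, 33)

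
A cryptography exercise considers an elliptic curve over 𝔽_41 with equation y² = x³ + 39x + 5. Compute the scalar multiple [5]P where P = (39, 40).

Double-and-add on 5 = (101)₂. Start with P = (39, 40) for the leading 1-bit.
double: tangent at (39, 40): λ = (3·39² + 39)/(2·40) ≡ 10/39. 39⁻¹ ≡ 20 (mod 41), so λ ≡ 10·20 ≡ 36.
  x = λ² - 39 - 39 = 1296 - 78 ≡ 29; y = λ·(39 - 29) - 40 ≡ 33. → (29, 33)
double: tangent at (29, 33): λ = (3·29² + 39)/(2·33) ≡ 20/25. 25⁻¹ ≡ 23 (mod 41), so λ ≡ 20·23 ≡ 9.
  x = λ² - 29 - 29 = 81 - 58 ≡ 23; y = λ·(29 - 23) - 33 ≡ 21. → (23, 21)
add P: (23, 21) + (39, 40). λ = (40 - 21)/(39 - 23) ≡ 19/16 mod 41. 16⁻¹ ≡ 18 (mod 41), so λ ≡ 14.
  x = λ² - 23 - 39 = 196 - 62 ≡ 11; y = λ·(23 - 11) - 21 ≡ 24. → (11, 24)

(11, 24)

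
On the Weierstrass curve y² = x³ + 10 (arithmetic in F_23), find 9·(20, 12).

(7, 13)

Write Q = (20, 12).
Repeated addition: build up to 9Q.
2Q: tangent at (20, 12): λ = (3·20² + 0)/(2·12) ≡ 4/1. 1⁻¹ ≡ 1 (mod 23), so λ ≡ 4·1 ≡ 4.
  x = λ² - 20 - 20 = 16 - 40 ≡ 22; y = λ·(20 - 22) - 12 ≡ 3. → (22, 3)
3Q: (22, 3) + (20, 12). λ = (12 - 3)/(20 - 22) ≡ 9/21 mod 23. 21⁻¹ ≡ 11 (mod 23), so λ ≡ 7.
  x = λ² - 22 - 20 = 49 - 42 ≡ 7; y = λ·(22 - 7) - 3 ≡ 10. → (7, 10)
4Q: (7, 10) + (20, 12). λ = (12 - 10)/(20 - 7) ≡ 2/13 mod 23. 13⁻¹ ≡ 16 (mod 23), so λ ≡ 9.
  x = λ² - 7 - 20 = 81 - 27 ≡ 8; y = λ·(7 - 8) - 10 ≡ 4. → (8, 4)
5Q: (8, 4) + (20, 12). λ = (12 - 4)/(20 - 8) ≡ 8/12 mod 23. 12⁻¹ ≡ 2 (mod 23), so λ ≡ 16.
  x = λ² - 8 - 20 = 256 - 28 ≡ 21; y = λ·(8 - 21) - 4 ≡ 18. → (21, 18)
6Q: (21, 18) + (20, 12). λ = (12 - 18)/(20 - 21) ≡ 17/22 mod 23. 22⁻¹ ≡ 22 (mod 23), so λ ≡ 6.
  x = λ² - 21 - 20 = 36 - 41 ≡ 18; y = λ·(21 - 18) - 18 ≡ 0. → (18, 0)
7Q: (18, 0) + (20, 12). λ = (12 - 0)/(20 - 18) ≡ 12/2 mod 23. 2⁻¹ ≡ 12 (mod 23), so λ ≡ 6.
  x = λ² - 18 - 20 = 36 - 38 ≡ 21; y = λ·(18 - 21) - 0 ≡ 5. → (21, 5)
8Q: (21, 5) + (20, 12). λ = (12 - 5)/(20 - 21) ≡ 7/22 mod 23. 22⁻¹ ≡ 22 (mod 23) since 22·22 = 484 ≡ 1, so λ ≡ 16.
  x = λ² - 21 - 20 = 256 - 41 ≡ 8; y = λ·(21 - 8) - 5 ≡ 19. → (8, 19)
9Q: (8, 19) + (20, 12). λ = (12 - 19)/(20 - 8) ≡ 16/12 mod 23. 12⁻¹ ≡ 2 (mod 23), so λ ≡ 9.
  x = λ² - 8 - 20 = 81 - 28 ≡ 7; y = λ·(8 - 7) - 19 ≡ 13. → (7, 13)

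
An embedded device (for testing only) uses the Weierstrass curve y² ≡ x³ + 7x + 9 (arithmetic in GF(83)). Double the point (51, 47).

(22, 42)

tangent at (51, 47): λ = (3·51² + 7)/(2·47) ≡ 8/11. 11⁻¹ ≡ 68 (mod 83), so λ ≡ 8·68 ≡ 46.
  x = λ² - 51 - 51 = 2116 - 102 ≡ 22; y = λ·(51 - 22) - 47 ≡ 42. → (22, 42)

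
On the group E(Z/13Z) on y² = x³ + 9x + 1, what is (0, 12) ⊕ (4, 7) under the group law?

(0, 12) + (4, 7). λ = (7 - 12)/(4 - 0) ≡ 8/4 mod 13. 4⁻¹ ≡ 10 (mod 13), so λ ≡ 2.
  x = λ² - 0 - 4 = 4 - 4 ≡ 0; y = λ·(0 - 0) - 12 ≡ 1. → (0, 1)

(0, 1)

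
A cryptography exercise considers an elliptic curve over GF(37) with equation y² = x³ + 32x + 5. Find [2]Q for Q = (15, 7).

(32, 4)

tangent at (15, 7): λ = (3·15² + 32)/(2·7) ≡ 4/14. 14⁻¹ ≡ 8 (mod 37) since 14·8 = 112 ≡ 1, so λ ≡ 4·8 ≡ 32.
  x = λ² - 15 - 15 = 1024 - 30 ≡ 32; y = λ·(15 - 32) - 7 ≡ 4. → (32, 4)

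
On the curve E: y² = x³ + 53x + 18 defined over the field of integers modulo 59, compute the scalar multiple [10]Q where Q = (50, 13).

Repeated addition: build up to 10Q.
2Q: tangent at (50, 13): λ = (3·50² + 53)/(2·13) ≡ 1/26. 26⁻¹ ≡ 25 (mod 59) since 26·25 = 650 ≡ 1, so λ ≡ 1·25 ≡ 25.
  x = λ² - 50 - 50 = 625 - 100 ≡ 53; y = λ·(50 - 53) - 13 ≡ 30. → (53, 30)
3Q: (53, 30) + (50, 13). λ = (13 - 30)/(50 - 53) ≡ 42/56 mod 59. 56⁻¹ ≡ 39 (mod 59), so λ ≡ 45.
  x = λ² - 53 - 50 = 2025 - 103 ≡ 34; y = λ·(53 - 34) - 30 ≡ 58. → (34, 58)
4Q: (34, 58) + (50, 13). λ = (13 - 58)/(50 - 34) ≡ 14/16 mod 59. 16⁻¹ ≡ 48 (mod 59) since 16·48 = 768 ≡ 1, so λ ≡ 23.
  x = λ² - 34 - 50 = 529 - 84 ≡ 32; y = λ·(34 - 32) - 58 ≡ 47. → (32, 47)
5Q: (32, 47) + (50, 13). λ = (13 - 47)/(50 - 32) ≡ 25/18 mod 59. 18⁻¹ ≡ 23 (mod 59) since 18·23 = 414 ≡ 1, so λ ≡ 44.
  x = λ² - 32 - 50 = 1936 - 82 ≡ 25; y = λ·(32 - 25) - 47 ≡ 25. → (25, 25)
6Q: (25, 25) + (50, 13). λ = (13 - 25)/(50 - 25) ≡ 47/25 mod 59. 25⁻¹ ≡ 26 (mod 59), so λ ≡ 42.
  x = λ² - 25 - 50 = 1764 - 75 ≡ 37; y = λ·(25 - 37) - 25 ≡ 2. → (37, 2)
7Q: (37, 2) + (50, 13). λ = (13 - 2)/(50 - 37) ≡ 11/13 mod 59. 13⁻¹ ≡ 50 (mod 59), so λ ≡ 19.
  x = λ² - 37 - 50 = 361 - 87 ≡ 38; y = λ·(37 - 38) - 2 ≡ 38. → (38, 38)
8Q: (38, 38) + (50, 13). λ = (13 - 38)/(50 - 38) ≡ 34/12 mod 59. 12⁻¹ ≡ 5 (mod 59), so λ ≡ 52.
  x = λ² - 38 - 50 = 2704 - 88 ≡ 20; y = λ·(38 - 20) - 38 ≡ 13. → (20, 13)
9Q: (20, 13) + (50, 13). λ = (13 - 13)/(50 - 20) ≡ 0/30 mod 59. 30⁻¹ ≡ 2 (mod 59) since 30·2 = 60 ≡ 1, so λ ≡ 0.
  x = λ² - 20 - 50 = 0 - 70 ≡ 48; y = λ·(20 - 48) - 13 ≡ 46. → (48, 46)
10Q: (48, 46) + (50, 13). λ = (13 - 46)/(50 - 48) ≡ 26/2 mod 59. 2⁻¹ ≡ 30 (mod 59) since 2·30 = 60 ≡ 1, so λ ≡ 13.
  x = λ² - 48 - 50 = 169 - 98 ≡ 12; y = λ·(48 - 12) - 46 ≡ 9. → (12, 9)

(12, 9)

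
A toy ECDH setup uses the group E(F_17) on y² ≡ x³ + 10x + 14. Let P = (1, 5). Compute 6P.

(5, 6)

Repeated addition: build up to 6P.
2P: tangent at (1, 5): λ = (3·1² + 10)/(2·5) ≡ 13/10. 10⁻¹ ≡ 12 (mod 17), so λ ≡ 13·12 ≡ 3.
  x = λ² - 1 - 1 = 9 - 2 ≡ 7; y = λ·(1 - 7) - 5 ≡ 11. → (7, 11)
3P: (7, 11) + (1, 5). λ = (5 - 11)/(1 - 7) ≡ 11/11 mod 17. 11⁻¹ ≡ 14 (mod 17), so λ ≡ 1.
  x = λ² - 7 - 1 = 1 - 8 ≡ 10; y = λ·(7 - 10) - 11 ≡ 3. → (10, 3)
4P: (10, 3) + (1, 5). λ = (5 - 3)/(1 - 10) ≡ 2/8 mod 17. 8⁻¹ ≡ 15 (mod 17), so λ ≡ 13.
  x = λ² - 10 - 1 = 169 - 11 ≡ 5; y = λ·(10 - 5) - 3 ≡ 11. → (5, 11)
5P: (5, 11) + (1, 5). λ = (5 - 11)/(1 - 5) ≡ 11/13 mod 17. 13⁻¹ ≡ 4 (mod 17), so λ ≡ 10.
  x = λ² - 5 - 1 = 100 - 6 ≡ 9; y = λ·(5 - 9) - 11 ≡ 0. → (9, 0)
6P: (9, 0) + (1, 5). λ = (5 - 0)/(1 - 9) ≡ 5/9 mod 17. 9⁻¹ ≡ 2 (mod 17) since 9·2 = 18 ≡ 1, so λ ≡ 10.
  x = λ² - 9 - 1 = 100 - 10 ≡ 5; y = λ·(9 - 5) - 0 ≡ 6. → (5, 6)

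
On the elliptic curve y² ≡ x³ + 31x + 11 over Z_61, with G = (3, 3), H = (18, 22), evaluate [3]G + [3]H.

(23, 52)

First 3G:
Repeated addition: build up to 3G.
2G: tangent at (3, 3): λ = (3·3² + 31)/(2·3) ≡ 58/6. 6⁻¹ ≡ 51 (mod 61), so λ ≡ 58·51 ≡ 30.
  x = λ² - 3 - 3 = 900 - 6 ≡ 40; y = λ·(3 - 40) - 3 ≡ 46. → (40, 46)
3G: (40, 46) + (3, 3). λ = (3 - 46)/(3 - 40) ≡ 18/24 mod 61. 24⁻¹ ≡ 28 (mod 61), so λ ≡ 16.
  x = λ² - 40 - 3 = 256 - 43 ≡ 30; y = λ·(40 - 30) - 46 ≡ 53. → (30, 53)
3G = (30, 53).
Next 3H:
Repeated addition: build up to 3H.
2H: tangent at (18, 22): λ = (3·18² + 31)/(2·22) ≡ 27/44. 44⁻¹ ≡ 43 (mod 61), so λ ≡ 27·43 ≡ 2.
  x = λ² - 18 - 18 = 4 - 36 ≡ 29; y = λ·(18 - 29) - 22 ≡ 17. → (29, 17)
3H: (29, 17) + (18, 22). λ = (22 - 17)/(18 - 29) ≡ 5/50 mod 61. 50⁻¹ ≡ 11 (mod 61), so λ ≡ 55.
  x = λ² - 29 - 18 = 3025 - 47 ≡ 50; y = λ·(29 - 50) - 17 ≡ 48. → (50, 48)
3H = (50, 48).
Finally 3G + 3H:
(30, 53) + (50, 48). λ = (48 - 53)/(50 - 30) ≡ 56/20 mod 61. 20⁻¹ ≡ 58 (mod 61), so λ ≡ 15.
  x = λ² - 30 - 50 = 225 - 80 ≡ 23; y = λ·(30 - 23) - 53 ≡ 52. → (23, 52)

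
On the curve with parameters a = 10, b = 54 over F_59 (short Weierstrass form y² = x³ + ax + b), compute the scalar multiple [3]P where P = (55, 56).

(17, 57)

Repeated addition: build up to 3P.
2P: tangent at (55, 56): λ = (3·55² + 10)/(2·56) ≡ 58/53. 53⁻¹ ≡ 49 (mod 59) since 53·49 = 2597 ≡ 1, so λ ≡ 58·49 ≡ 10.
  x = λ² - 55 - 55 = 100 - 110 ≡ 49; y = λ·(55 - 49) - 56 ≡ 4. → (49, 4)
3P: (49, 4) + (55, 56). λ = (56 - 4)/(55 - 49) ≡ 52/6 mod 59. 6⁻¹ ≡ 10 (mod 59), so λ ≡ 48.
  x = λ² - 49 - 55 = 2304 - 104 ≡ 17; y = λ·(49 - 17) - 4 ≡ 57. → (17, 57)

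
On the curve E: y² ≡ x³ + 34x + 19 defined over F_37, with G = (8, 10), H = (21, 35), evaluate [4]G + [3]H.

First 4G:
Repeated addition: build up to 4G.
2G: tangent at (8, 10): λ = (3·8² + 34)/(2·10) ≡ 4/20. 20⁻¹ ≡ 13 (mod 37) since 20·13 = 260 ≡ 1, so λ ≡ 4·13 ≡ 15.
  x = λ² - 8 - 8 = 225 - 16 ≡ 24; y = λ·(8 - 24) - 10 ≡ 9. → (24, 9)
3G: (24, 9) + (8, 10). λ = (10 - 9)/(8 - 24) ≡ 1/21 mod 37. 21⁻¹ ≡ 30 (mod 37), so λ ≡ 30.
  x = λ² - 24 - 8 = 900 - 32 ≡ 17; y = λ·(24 - 17) - 9 ≡ 16. → (17, 16)
4G: (17, 16) + (8, 10). λ = (10 - 16)/(8 - 17) ≡ 31/28 mod 37. 28⁻¹ ≡ 4 (mod 37) since 28·4 = 112 ≡ 1, so λ ≡ 13.
  x = λ² - 17 - 8 = 169 - 25 ≡ 33; y = λ·(17 - 33) - 16 ≡ 35. → (33, 35)
4G = (33, 35).
Next 3H:
Repeated addition: build up to 3H.
2H: tangent at (21, 35): λ = (3·21² + 34)/(2·35) ≡ 25/33. 33⁻¹ ≡ 9 (mod 37), so λ ≡ 25·9 ≡ 3.
  x = λ² - 21 - 21 = 9 - 42 ≡ 4; y = λ·(21 - 4) - 35 ≡ 16. → (4, 16)
3H: (4, 16) + (21, 35). λ = (35 - 16)/(21 - 4) ≡ 19/17 mod 37. 17⁻¹ ≡ 24 (mod 37) since 17·24 = 408 ≡ 1, so λ ≡ 12.
  x = λ² - 4 - 21 = 144 - 25 ≡ 8; y = λ·(4 - 8) - 16 ≡ 10. → (8, 10)
3H = (8, 10).
Finally 4G + 3H:
(33, 35) + (8, 10). λ = (10 - 35)/(8 - 33) ≡ 12/12 mod 37. 12⁻¹ ≡ 34 (mod 37), so λ ≡ 1.
  x = λ² - 33 - 8 = 1 - 41 ≡ 34; y = λ·(33 - 34) - 35 ≡ 1. → (34, 1)

(34, 1)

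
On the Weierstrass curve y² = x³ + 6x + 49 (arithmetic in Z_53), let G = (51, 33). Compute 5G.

(16, 1)

Repeated addition: build up to 5G.
2G: tangent at (51, 33): λ = (3·51² + 6)/(2·33) ≡ 18/13. 13⁻¹ ≡ 49 (mod 53), so λ ≡ 18·49 ≡ 34.
  x = λ² - 51 - 51 = 1156 - 102 ≡ 47; y = λ·(51 - 47) - 33 ≡ 50. → (47, 50)
3G: (47, 50) + (51, 33). λ = (33 - 50)/(51 - 47) ≡ 36/4 mod 53. 4⁻¹ ≡ 40 (mod 53), so λ ≡ 9.
  x = λ² - 47 - 51 = 81 - 98 ≡ 36; y = λ·(47 - 36) - 50 ≡ 49. → (36, 49)
4G: (36, 49) + (51, 33). λ = (33 - 49)/(51 - 36) ≡ 37/15 mod 53. 15⁻¹ ≡ 46 (mod 53) since 15·46 = 690 ≡ 1, so λ ≡ 6.
  x = λ² - 36 - 51 = 36 - 87 ≡ 2; y = λ·(36 - 2) - 49 ≡ 49. → (2, 49)
5G: (2, 49) + (51, 33). λ = (33 - 49)/(51 - 2) ≡ 37/49 mod 53. 49⁻¹ ≡ 13 (mod 53) since 49·13 = 637 ≡ 1, so λ ≡ 4.
  x = λ² - 2 - 51 = 16 - 53 ≡ 16; y = λ·(2 - 16) - 49 ≡ 1. → (16, 1)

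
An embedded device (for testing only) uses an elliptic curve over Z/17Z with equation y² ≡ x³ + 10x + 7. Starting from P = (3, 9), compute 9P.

O

Repeated addition: build up to 9P.
2P: tangent at (3, 9): λ = (3·3² + 10)/(2·9) ≡ 3/1. 1⁻¹ ≡ 1 (mod 17) since 1·1 = 1 ≡ 1, so λ ≡ 3·1 ≡ 3.
  x = λ² - 3 - 3 = 9 - 6 ≡ 3; y = λ·(3 - 3) - 9 ≡ 8. → (3, 8)
3P: (3, 8) + (3, 9): same x and y₁ ≡ -y₂, so the sum is O.
4P: O + (3, 9) = (3, 9) (identity).
5P: tangent at (3, 9): λ = (3·3² + 10)/(2·9) ≡ 3/1. 1⁻¹ ≡ 1 (mod 17) since 1·1 = 1 ≡ 1, so λ ≡ 3·1 ≡ 3.
  x = λ² - 3 - 3 = 9 - 6 ≡ 3; y = λ·(3 - 3) - 9 ≡ 8. → (3, 8)
6P: (3, 8) + (3, 9): same x and y₁ ≡ -y₂, so the sum is O.
7P: O + (3, 9) = (3, 9) (identity).
8P: tangent at (3, 9): λ = (3·3² + 10)/(2·9) ≡ 3/1. 1⁻¹ ≡ 1 (mod 17) since 1·1 = 1 ≡ 1, so λ ≡ 3·1 ≡ 3.
  x = λ² - 3 - 3 = 9 - 6 ≡ 3; y = λ·(3 - 3) - 9 ≡ 8. → (3, 8)
9P: (3, 8) + (3, 9): same x and y₁ ≡ -y₂, so the sum is O.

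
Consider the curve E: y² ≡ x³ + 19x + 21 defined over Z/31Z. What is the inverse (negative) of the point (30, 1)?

-(30, 1) = (30, -1 mod 31) = (30, 30).

(30, 30)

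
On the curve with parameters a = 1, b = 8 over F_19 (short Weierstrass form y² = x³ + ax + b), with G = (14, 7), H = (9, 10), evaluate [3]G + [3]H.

First 3G:
Repeated addition: build up to 3G.
2G: tangent at (14, 7): λ = (3·14² + 1)/(2·7) ≡ 0/14. 14⁻¹ ≡ 15 (mod 19), so λ ≡ 0·15 ≡ 0.
  x = λ² - 14 - 14 = 0 - 28 ≡ 10; y = λ·(14 - 10) - 7 ≡ 12. → (10, 12)
3G: (10, 12) + (14, 7). λ = (7 - 12)/(14 - 10) ≡ 14/4 mod 19. 4⁻¹ ≡ 5 (mod 19), so λ ≡ 13.
  x = λ² - 10 - 14 = 169 - 24 ≡ 12; y = λ·(10 - 12) - 12 ≡ 0. → (12, 0)
3G = (12, 0).
Next 3H:
Repeated addition: build up to 3H.
2H: tangent at (9, 10): λ = (3·9² + 1)/(2·10) ≡ 16/1. 1⁻¹ ≡ 1 (mod 19), so λ ≡ 16·1 ≡ 16.
  x = λ² - 9 - 9 = 256 - 18 ≡ 10; y = λ·(9 - 10) - 10 ≡ 12. → (10, 12)
3H: (10, 12) + (9, 10). λ = (10 - 12)/(9 - 10) ≡ 17/18 mod 19. 18⁻¹ ≡ 18 (mod 19) since 18·18 = 324 ≡ 1, so λ ≡ 2.
  x = λ² - 10 - 9 = 4 - 19 ≡ 4; y = λ·(10 - 4) - 12 ≡ 0. → (4, 0)
3H = (4, 0).
Finally 3G + 3H:
(12, 0) + (4, 0). λ = (0 - 0)/(4 - 12) ≡ 0/11 mod 19. 11⁻¹ ≡ 7 (mod 19) since 11·7 = 77 ≡ 1, so λ ≡ 0.
  x = λ² - 12 - 4 = 0 - 16 ≡ 3; y = λ·(12 - 3) - 0 ≡ 0. → (3, 0)

(3, 0)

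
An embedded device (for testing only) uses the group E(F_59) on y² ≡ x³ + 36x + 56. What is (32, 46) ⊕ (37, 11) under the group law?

(39, 3)

(32, 46) + (37, 11). λ = (11 - 46)/(37 - 32) ≡ 24/5 mod 59. 5⁻¹ ≡ 12 (mod 59), so λ ≡ 52.
  x = λ² - 32 - 37 = 2704 - 69 ≡ 39; y = λ·(32 - 39) - 46 ≡ 3. → (39, 3)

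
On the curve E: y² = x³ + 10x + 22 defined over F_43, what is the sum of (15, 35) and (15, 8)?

The two points share x = 15 and their y-coordinates satisfy 35 + 8 ≡ 0 (mod 43), so they are inverses. Their sum is the point at infinity.

O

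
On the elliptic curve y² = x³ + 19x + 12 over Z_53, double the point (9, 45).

(34, 0)

tangent at (9, 45): λ = (3·9² + 19)/(2·45) ≡ 50/37. 37⁻¹ ≡ 43 (mod 53), so λ ≡ 50·43 ≡ 30.
  x = λ² - 9 - 9 = 900 - 18 ≡ 34; y = λ·(9 - 34) - 45 ≡ 0. → (34, 0)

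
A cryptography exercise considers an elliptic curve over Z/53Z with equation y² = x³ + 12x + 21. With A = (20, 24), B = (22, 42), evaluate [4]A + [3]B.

(20, 29)

First 4A:
Double-and-add on 4 = (100)₂. Start with A = (20, 24) for the leading 1-bit.
double: tangent at (20, 24): λ = (3·20² + 12)/(2·24) ≡ 46/48. 48⁻¹ ≡ 21 (mod 53), so λ ≡ 46·21 ≡ 12.
  x = λ² - 20 - 20 = 144 - 40 ≡ 51; y = λ·(20 - 51) - 24 ≡ 28. → (51, 28)
double: tangent at (51, 28): λ = (3·51² + 12)/(2·28) ≡ 24/3. 3⁻¹ ≡ 18 (mod 53), so λ ≡ 24·18 ≡ 8.
  x = λ² - 51 - 51 = 64 - 102 ≡ 15; y = λ·(51 - 15) - 28 ≡ 48. → (15, 48)
4A = (15, 48).
Next 3B:
Repeated addition: build up to 3B.
2B: tangent at (22, 42): λ = (3·22² + 12)/(2·42) ≡ 33/31. 31⁻¹ ≡ 12 (mod 53) since 31·12 = 372 ≡ 1, so λ ≡ 33·12 ≡ 25.
  x = λ² - 22 - 22 = 625 - 44 ≡ 51; y = λ·(22 - 51) - 42 ≡ 28. → (51, 28)
3B: (51, 28) + (22, 42). λ = (42 - 28)/(22 - 51) ≡ 14/24 mod 53. 24⁻¹ ≡ 42 (mod 53) since 24·42 = 1008 ≡ 1, so λ ≡ 5.
  x = λ² - 51 - 22 = 25 - 73 ≡ 5; y = λ·(51 - 5) - 28 ≡ 43. → (5, 43)
3B = (5, 43).
Finally 4A + 3B:
(15, 48) + (5, 43). λ = (43 - 48)/(5 - 15) ≡ 48/43 mod 53. 43⁻¹ ≡ 37 (mod 53), so λ ≡ 27.
  x = λ² - 15 - 5 = 729 - 20 ≡ 20; y = λ·(15 - 20) - 48 ≡ 29. → (20, 29)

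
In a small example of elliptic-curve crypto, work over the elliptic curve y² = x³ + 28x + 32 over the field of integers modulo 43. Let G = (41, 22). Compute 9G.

Repeated addition: build up to 9G.
2G: tangent at (41, 22): λ = (3·41² + 28)/(2·22) ≡ 40/1. 1⁻¹ ≡ 1 (mod 43), so λ ≡ 40·1 ≡ 40.
  x = λ² - 41 - 41 = 1600 - 82 ≡ 13; y = λ·(41 - 13) - 22 ≡ 23. → (13, 23)
3G: (13, 23) + (41, 22). λ = (22 - 23)/(41 - 13) ≡ 42/28 mod 43. 28⁻¹ ≡ 20 (mod 43) since 28·20 = 560 ≡ 1, so λ ≡ 23.
  x = λ² - 13 - 41 = 529 - 54 ≡ 2; y = λ·(13 - 2) - 23 ≡ 15. → (2, 15)
4G: (2, 15) + (41, 22). λ = (22 - 15)/(41 - 2) ≡ 7/39 mod 43. 39⁻¹ ≡ 32 (mod 43) since 39·32 = 1248 ≡ 1, so λ ≡ 9.
  x = λ² - 2 - 41 = 81 - 43 ≡ 38; y = λ·(2 - 38) - 15 ≡ 5. → (38, 5)
5G: (38, 5) + (41, 22). λ = (22 - 5)/(41 - 38) ≡ 17/3 mod 43. 3⁻¹ ≡ 29 (mod 43), so λ ≡ 20.
  x = λ² - 38 - 41 = 400 - 79 ≡ 20; y = λ·(38 - 20) - 5 ≡ 11. → (20, 11)
6G: (20, 11) + (41, 22). λ = (22 - 11)/(41 - 20) ≡ 11/21 mod 43. 21⁻¹ ≡ 41 (mod 43) since 21·41 = 861 ≡ 1, so λ ≡ 21.
  x = λ² - 20 - 41 = 441 - 61 ≡ 36; y = λ·(20 - 36) - 11 ≡ 40. → (36, 40)
7G: (36, 40) + (41, 22). λ = (22 - 40)/(41 - 36) ≡ 25/5 mod 43. 5⁻¹ ≡ 26 (mod 43), so λ ≡ 5.
  x = λ² - 36 - 41 = 25 - 77 ≡ 34; y = λ·(36 - 34) - 40 ≡ 13. → (34, 13)
8G: (34, 13) + (41, 22). λ = (22 - 13)/(41 - 34) ≡ 9/7 mod 43. 7⁻¹ ≡ 37 (mod 43) since 7·37 = 259 ≡ 1, so λ ≡ 32.
  x = λ² - 34 - 41 = 1024 - 75 ≡ 3; y = λ·(34 - 3) - 13 ≡ 33. → (3, 33)
9G: (3, 33) + (41, 22). λ = (22 - 33)/(41 - 3) ≡ 32/38 mod 43. 38⁻¹ ≡ 17 (mod 43), so λ ≡ 28.
  x = λ² - 3 - 41 = 784 - 44 ≡ 9; y = λ·(3 - 9) - 33 ≡ 14. → (9, 14)

(9, 14)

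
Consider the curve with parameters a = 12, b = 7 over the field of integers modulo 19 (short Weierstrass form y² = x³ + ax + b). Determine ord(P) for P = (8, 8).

5

2P: tangent at (8, 8): λ = (3·8² + 12)/(2·8) ≡ 14/16. 16⁻¹ ≡ 6 (mod 19) since 16·6 = 96 ≡ 1, so λ ≡ 14·6 ≡ 8.
  x = λ² - 8 - 8 = 64 - 16 ≡ 10; y = λ·(8 - 10) - 8 ≡ 14. → (10, 14)
3P: (10, 14) + (8, 8). λ = (8 - 14)/(8 - 10) ≡ 13/17 mod 19. 17⁻¹ ≡ 9 (mod 19), so λ ≡ 3.
  x = λ² - 10 - 8 = 9 - 18 ≡ 10; y = λ·(10 - 10) - 14 ≡ 5. → (10, 5)
4P: (10, 5) + (8, 8). λ = (8 - 5)/(8 - 10) ≡ 3/17 mod 19. 17⁻¹ ≡ 9 (mod 19), so λ ≡ 8.
  x = λ² - 10 - 8 = 64 - 18 ≡ 8; y = λ·(10 - 8) - 5 ≡ 11. → (8, 11)
5P: (8, 11) + (8, 8): same x and y₁ ≡ -y₂, so the sum is O.
5P = O, so the order is 5.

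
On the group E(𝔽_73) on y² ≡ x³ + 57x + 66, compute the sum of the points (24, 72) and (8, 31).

(24, 72) + (8, 31). λ = (31 - 72)/(8 - 24) ≡ 32/57 mod 73. 57⁻¹ ≡ 41 (mod 73) since 57·41 = 2337 ≡ 1, so λ ≡ 71.
  x = λ² - 24 - 8 = 5041 - 32 ≡ 45; y = λ·(24 - 45) - 72 ≡ 43. → (45, 43)

(45, 43)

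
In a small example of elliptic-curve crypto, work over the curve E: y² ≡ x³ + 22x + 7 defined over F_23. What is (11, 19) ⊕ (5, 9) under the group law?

(20, 12)

(11, 19) + (5, 9). λ = (9 - 19)/(5 - 11) ≡ 13/17 mod 23. 17⁻¹ ≡ 19 (mod 23), so λ ≡ 17.
  x = λ² - 11 - 5 = 289 - 16 ≡ 20; y = λ·(11 - 20) - 19 ≡ 12. → (20, 12)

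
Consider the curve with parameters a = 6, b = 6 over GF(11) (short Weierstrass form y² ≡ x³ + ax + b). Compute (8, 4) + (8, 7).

O

The two points share x = 8 and their y-coordinates satisfy 4 + 7 ≡ 0 (mod 11), so they are inverses. Their sum is ∞.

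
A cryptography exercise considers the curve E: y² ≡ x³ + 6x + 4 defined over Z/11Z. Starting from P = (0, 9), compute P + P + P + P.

Double-and-add on 4 = (100)₂. Start with P = (0, 9) for the leading 1-bit.
double: tangent at (0, 9): λ = (3·0² + 6)/(2·9) ≡ 6/7. 7⁻¹ ≡ 8 (mod 11) since 7·8 = 56 ≡ 1, so λ ≡ 6·8 ≡ 4.
  x = λ² - 0 - 0 = 16 - 0 ≡ 5; y = λ·(0 - 5) - 9 ≡ 4. → (5, 4)
double: tangent at (5, 4): λ = (3·5² + 6)/(2·4) ≡ 4/8. 8⁻¹ ≡ 7 (mod 11), so λ ≡ 4·7 ≡ 6.
  x = λ² - 5 - 5 = 36 - 10 ≡ 4; y = λ·(5 - 4) - 4 ≡ 2. → (4, 2)

(4, 2)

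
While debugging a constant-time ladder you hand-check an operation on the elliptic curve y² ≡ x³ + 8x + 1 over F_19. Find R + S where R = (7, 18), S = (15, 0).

(8, 8)

(7, 18) + (15, 0). λ = (0 - 18)/(15 - 7) ≡ 1/8 mod 19. 8⁻¹ ≡ 12 (mod 19), so λ ≡ 12.
  x = λ² - 7 - 15 = 144 - 22 ≡ 8; y = λ·(7 - 8) - 18 ≡ 8. → (8, 8)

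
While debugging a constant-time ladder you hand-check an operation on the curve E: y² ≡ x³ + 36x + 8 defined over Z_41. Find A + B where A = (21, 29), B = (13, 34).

(17, 30)

(21, 29) + (13, 34). λ = (34 - 29)/(13 - 21) ≡ 5/33 mod 41. 33⁻¹ ≡ 5 (mod 41), so λ ≡ 25.
  x = λ² - 21 - 13 = 625 - 34 ≡ 17; y = λ·(21 - 17) - 29 ≡ 30. → (17, 30)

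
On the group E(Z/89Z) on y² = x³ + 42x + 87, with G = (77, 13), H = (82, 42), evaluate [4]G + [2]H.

(40, 21)

First 4G:
Double-and-add on 4 = (100)₂. Start with G = (77, 13) for the leading 1-bit.
double: tangent at (77, 13): λ = (3·77² + 42)/(2·13) ≡ 29/26. 26⁻¹ ≡ 24 (mod 89), so λ ≡ 29·24 ≡ 73.
  x = λ² - 77 - 77 = 5329 - 154 ≡ 13; y = λ·(77 - 13) - 13 ≡ 31. → (13, 31)
double: tangent at (13, 31): λ = (3·13² + 42)/(2·31) ≡ 15/62. 62⁻¹ ≡ 56 (mod 89) since 62·56 = 3472 ≡ 1, so λ ≡ 15·56 ≡ 39.
  x = λ² - 13 - 13 = 1521 - 26 ≡ 71; y = λ·(13 - 71) - 31 ≡ 21. → (71, 21)
4G = (71, 21).
Next 2H:
Repeated addition: build up to 2H.
2H: tangent at (82, 42): λ = (3·82² + 42)/(2·42) ≡ 11/84. 84⁻¹ ≡ 71 (mod 89), so λ ≡ 11·71 ≡ 69.
  x = λ² - 82 - 82 = 4761 - 164 ≡ 58; y = λ·(82 - 58) - 42 ≡ 12. → (58, 12)
2H = (58, 12).
Finally 4G + 2H:
(71, 21) + (58, 12). λ = (12 - 21)/(58 - 71) ≡ 80/76 mod 89. 76⁻¹ ≡ 41 (mod 89) since 76·41 = 3116 ≡ 1, so λ ≡ 76.
  x = λ² - 71 - 58 = 5776 - 129 ≡ 40; y = λ·(71 - 40) - 21 ≡ 21. → (40, 21)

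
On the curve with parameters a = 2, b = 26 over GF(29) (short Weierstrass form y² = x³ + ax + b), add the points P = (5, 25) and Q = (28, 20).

(12, 3)

(5, 25) + (28, 20). λ = (20 - 25)/(28 - 5) ≡ 24/23 mod 29. 23⁻¹ ≡ 24 (mod 29), so λ ≡ 25.
  x = λ² - 5 - 28 = 625 - 33 ≡ 12; y = λ·(5 - 12) - 25 ≡ 3. → (12, 3)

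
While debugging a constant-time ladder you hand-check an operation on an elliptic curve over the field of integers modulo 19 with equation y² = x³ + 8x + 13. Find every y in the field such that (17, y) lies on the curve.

x³ + 8x + 13 = 5062 ≡ 8 (mod 19).
8 is a non-residue mod 19; no y exists.

none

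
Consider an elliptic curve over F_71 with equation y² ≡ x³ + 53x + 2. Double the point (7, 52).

tangent at (7, 52): λ = (3·7² + 53)/(2·52) ≡ 58/33. 33⁻¹ ≡ 28 (mod 71) since 33·28 = 924 ≡ 1, so λ ≡ 58·28 ≡ 62.
  x = λ² - 7 - 7 = 3844 - 14 ≡ 67; y = λ·(7 - 67) - 52 ≡ 62. → (67, 62)

(67, 62)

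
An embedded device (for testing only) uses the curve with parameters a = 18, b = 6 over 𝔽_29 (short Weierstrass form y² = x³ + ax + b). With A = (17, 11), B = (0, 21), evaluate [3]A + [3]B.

(28, 25)

First 3A:
Repeated addition: build up to 3A.
2A: tangent at (17, 11): λ = (3·17² + 18)/(2·11) ≡ 15/22. 22⁻¹ ≡ 4 (mod 29) since 22·4 = 88 ≡ 1, so λ ≡ 15·4 ≡ 2.
  x = λ² - 17 - 17 = 4 - 34 ≡ 28; y = λ·(17 - 28) - 11 ≡ 25. → (28, 25)
3A: (28, 25) + (17, 11). λ = (11 - 25)/(17 - 28) ≡ 15/18 mod 29. 18⁻¹ ≡ 21 (mod 29), so λ ≡ 25.
  x = λ² - 28 - 17 = 625 - 45 ≡ 0; y = λ·(28 - 0) - 25 ≡ 8. → (0, 8)
3A = (0, 8).
Next 3B:
Repeated addition: build up to 3B.
2B: tangent at (0, 21): λ = (3·0² + 18)/(2·21) ≡ 18/13. 13⁻¹ ≡ 9 (mod 29), so λ ≡ 18·9 ≡ 17.
  x = λ² - 0 - 0 = 289 - 0 ≡ 28; y = λ·(0 - 28) - 21 ≡ 25. → (28, 25)
3B: (28, 25) + (0, 21). λ = (21 - 25)/(0 - 28) ≡ 25/1 mod 29. 1⁻¹ ≡ 1 (mod 29), so λ ≡ 25.
  x = λ² - 28 - 0 = 625 - 28 ≡ 17; y = λ·(28 - 17) - 25 ≡ 18. → (17, 18)
3B = (17, 18).
Finally 3A + 3B:
(0, 8) + (17, 18). λ = (18 - 8)/(17 - 0) ≡ 10/17 mod 29. 17⁻¹ ≡ 12 (mod 29), so λ ≡ 4.
  x = λ² - 0 - 17 = 16 - 17 ≡ 28; y = λ·(0 - 28) - 8 ≡ 25. → (28, 25)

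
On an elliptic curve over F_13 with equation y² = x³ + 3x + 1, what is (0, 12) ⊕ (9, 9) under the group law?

(7, 12)

(0, 12) + (9, 9). λ = (9 - 12)/(9 - 0) ≡ 10/9 mod 13. 9⁻¹ ≡ 3 (mod 13), so λ ≡ 4.
  x = λ² - 0 - 9 = 16 - 9 ≡ 7; y = λ·(0 - 7) - 12 ≡ 12. → (7, 12)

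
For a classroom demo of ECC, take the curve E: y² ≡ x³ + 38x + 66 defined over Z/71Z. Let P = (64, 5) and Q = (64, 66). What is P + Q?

The two points share x = 64 and their y-coordinates satisfy 5 + 66 ≡ 0 (mod 71), so they are inverses. Their sum is O.

O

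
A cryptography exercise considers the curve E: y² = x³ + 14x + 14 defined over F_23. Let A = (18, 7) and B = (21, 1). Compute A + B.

(18, 7) + (21, 1). λ = (1 - 7)/(21 - 18) ≡ 17/3 mod 23. 3⁻¹ ≡ 8 (mod 23), so λ ≡ 21.
  x = λ² - 18 - 21 = 441 - 39 ≡ 11; y = λ·(18 - 11) - 7 ≡ 2. → (11, 2)

(11, 2)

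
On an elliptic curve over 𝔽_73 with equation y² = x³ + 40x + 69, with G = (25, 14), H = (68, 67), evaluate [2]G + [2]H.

First 2G:
Repeated addition: build up to 2G.
2G: tangent at (25, 14): λ = (3·25² + 40)/(2·14) ≡ 17/28. 28⁻¹ ≡ 60 (mod 73) since 28·60 = 1680 ≡ 1, so λ ≡ 17·60 ≡ 71.
  x = λ² - 25 - 25 = 5041 - 50 ≡ 27; y = λ·(25 - 27) - 14 ≡ 63. → (27, 63)
2G = (27, 63).
Next 2H:
Repeated addition: build up to 2H.
2H: tangent at (68, 67): λ = (3·68² + 40)/(2·67) ≡ 42/61. 61⁻¹ ≡ 6 (mod 73) since 61·6 = 366 ≡ 1, so λ ≡ 42·6 ≡ 33.
  x = λ² - 68 - 68 = 1089 - 136 ≡ 4; y = λ·(68 - 4) - 67 ≡ 1. → (4, 1)
2H = (4, 1).
Finally 2G + 2H:
(27, 63) + (4, 1). λ = (1 - 63)/(4 - 27) ≡ 11/50 mod 73. 50⁻¹ ≡ 19 (mod 73) since 50·19 = 950 ≡ 1, so λ ≡ 63.
  x = λ² - 27 - 4 = 3969 - 31 ≡ 69; y = λ·(27 - 69) - 63 ≡ 65. → (69, 65)

(69, 65)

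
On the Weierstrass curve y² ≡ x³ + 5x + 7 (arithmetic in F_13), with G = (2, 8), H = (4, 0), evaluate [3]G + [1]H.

(2, 5)

First 3G:
Repeated addition: build up to 3G.
2G: tangent at (2, 8): λ = (3·2² + 5)/(2·8) ≡ 4/3. 3⁻¹ ≡ 9 (mod 13), so λ ≡ 4·9 ≡ 10.
  x = λ² - 2 - 2 = 100 - 4 ≡ 5; y = λ·(2 - 5) - 8 ≡ 1. → (5, 1)
3G: (5, 1) + (2, 8). λ = (8 - 1)/(2 - 5) ≡ 7/10 mod 13. 10⁻¹ ≡ 4 (mod 13), so λ ≡ 2.
  x = λ² - 5 - 2 = 4 - 7 ≡ 10; y = λ·(5 - 10) - 1 ≡ 2. → (10, 2)
3G = (10, 2).
Finally 3G + H:
(10, 2) + (4, 0). λ = (0 - 2)/(4 - 10) ≡ 11/7 mod 13. 7⁻¹ ≡ 2 (mod 13) since 7·2 = 14 ≡ 1, so λ ≡ 9.
  x = λ² - 10 - 4 = 81 - 14 ≡ 2; y = λ·(10 - 2) - 2 ≡ 5. → (2, 5)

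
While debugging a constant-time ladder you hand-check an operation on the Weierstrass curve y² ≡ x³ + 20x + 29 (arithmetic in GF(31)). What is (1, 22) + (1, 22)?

tangent at (1, 22): λ = (3·1² + 20)/(2·22) ≡ 23/13. 13⁻¹ ≡ 12 (mod 31), so λ ≡ 23·12 ≡ 28.
  x = λ² - 1 - 1 = 784 - 2 ≡ 7; y = λ·(1 - 7) - 22 ≡ 27. → (7, 27)

(7, 27)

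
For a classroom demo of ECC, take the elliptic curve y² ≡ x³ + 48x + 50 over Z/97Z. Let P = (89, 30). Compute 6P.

(72, 43)

Repeated addition: build up to 6P.
2P: tangent at (89, 30): λ = (3·89² + 48)/(2·30) ≡ 46/60. 60⁻¹ ≡ 76 (mod 97) since 60·76 = 4560 ≡ 1, so λ ≡ 46·76 ≡ 4.
  x = λ² - 89 - 89 = 16 - 178 ≡ 32; y = λ·(89 - 32) - 30 ≡ 4. → (32, 4)
3P: (32, 4) + (89, 30). λ = (30 - 4)/(89 - 32) ≡ 26/57 mod 97. 57⁻¹ ≡ 80 (mod 97), so λ ≡ 43.
  x = λ² - 32 - 89 = 1849 - 121 ≡ 79; y = λ·(32 - 79) - 4 ≡ 12. → (79, 12)
4P: (79, 12) + (89, 30). λ = (30 - 12)/(89 - 79) ≡ 18/10 mod 97. 10⁻¹ ≡ 68 (mod 97), so λ ≡ 60.
  x = λ² - 79 - 89 = 3600 - 168 ≡ 37; y = λ·(79 - 37) - 12 ≡ 83. → (37, 83)
5P: (37, 83) + (89, 30). λ = (30 - 83)/(89 - 37) ≡ 44/52 mod 97. 52⁻¹ ≡ 28 (mod 97), so λ ≡ 68.
  x = λ² - 37 - 89 = 4624 - 126 ≡ 36; y = λ·(37 - 36) - 83 ≡ 82. → (36, 82)
6P: (36, 82) + (89, 30). λ = (30 - 82)/(89 - 36) ≡ 45/53 mod 97. 53⁻¹ ≡ 11 (mod 97) since 53·11 = 583 ≡ 1, so λ ≡ 10.
  x = λ² - 36 - 89 = 100 - 125 ≡ 72; y = λ·(36 - 72) - 82 ≡ 43. → (72, 43)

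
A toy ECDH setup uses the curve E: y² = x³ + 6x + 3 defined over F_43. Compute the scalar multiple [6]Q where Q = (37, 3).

(14, 6)

Repeated addition: build up to 6Q.
2Q: tangent at (37, 3): λ = (3·37² + 6)/(2·3) ≡ 28/6. 6⁻¹ ≡ 36 (mod 43) since 6·36 = 216 ≡ 1, so λ ≡ 28·36 ≡ 19.
  x = λ² - 37 - 37 = 361 - 74 ≡ 29; y = λ·(37 - 29) - 3 ≡ 20. → (29, 20)
3Q: (29, 20) + (37, 3). λ = (3 - 20)/(37 - 29) ≡ 26/8 mod 43. 8⁻¹ ≡ 27 (mod 43), so λ ≡ 14.
  x = λ² - 29 - 37 = 196 - 66 ≡ 1; y = λ·(29 - 1) - 20 ≡ 28. → (1, 28)
4Q: (1, 28) + (37, 3). λ = (3 - 28)/(37 - 1) ≡ 18/36 mod 43. 36⁻¹ ≡ 6 (mod 43), so λ ≡ 22.
  x = λ² - 1 - 37 = 484 - 38 ≡ 16; y = λ·(1 - 16) - 28 ≡ 29. → (16, 29)
5Q: (16, 29) + (37, 3). λ = (3 - 29)/(37 - 16) ≡ 17/21 mod 43. 21⁻¹ ≡ 41 (mod 43) since 21·41 = 861 ≡ 1, so λ ≡ 9.
  x = λ² - 16 - 37 = 81 - 53 ≡ 28; y = λ·(16 - 28) - 29 ≡ 35. → (28, 35)
6Q: (28, 35) + (37, 3). λ = (3 - 35)/(37 - 28) ≡ 11/9 mod 43. 9⁻¹ ≡ 24 (mod 43) since 9·24 = 216 ≡ 1, so λ ≡ 6.
  x = λ² - 28 - 37 = 36 - 65 ≡ 14; y = λ·(28 - 14) - 35 ≡ 6. → (14, 6)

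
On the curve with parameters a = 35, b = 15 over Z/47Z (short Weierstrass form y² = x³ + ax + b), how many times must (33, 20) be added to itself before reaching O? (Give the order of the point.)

11

2P: tangent at (33, 20): λ = (3·33² + 35)/(2·20) ≡ 12/40. 40⁻¹ ≡ 20 (mod 47) since 40·20 = 800 ≡ 1, so λ ≡ 12·20 ≡ 5.
  x = λ² - 33 - 33 = 25 - 66 ≡ 6; y = λ·(33 - 6) - 20 ≡ 21. → (6, 21)
3P: (6, 21) + (33, 20). λ = (20 - 21)/(33 - 6) ≡ 46/27 mod 47. 27⁻¹ ≡ 7 (mod 47), so λ ≡ 40.
  x = λ² - 6 - 33 = 1600 - 39 ≡ 10; y = λ·(6 - 10) - 21 ≡ 7. → (10, 7)
4P: (10, 7) + (33, 20). λ = (20 - 7)/(33 - 10) ≡ 13/23 mod 47. 23⁻¹ ≡ 45 (mod 47) since 23·45 = 1035 ≡ 1, so λ ≡ 21.
  x = λ² - 10 - 33 = 441 - 43 ≡ 22; y = λ·(10 - 22) - 7 ≡ 23. → (22, 23)
5P: (22, 23) + (33, 20). λ = (20 - 23)/(33 - 22) ≡ 44/11 mod 47. 11⁻¹ ≡ 30 (mod 47), so λ ≡ 4.
  x = λ² - 22 - 33 = 16 - 55 ≡ 8; y = λ·(22 - 8) - 23 ≡ 33. → (8, 33)
6P: (8, 33) + (33, 20). λ = (20 - 33)/(33 - 8) ≡ 34/25 mod 47. 25⁻¹ ≡ 32 (mod 47) since 25·32 = 800 ≡ 1, so λ ≡ 7.
  x = λ² - 8 - 33 = 49 - 41 ≡ 8; y = λ·(8 - 8) - 33 ≡ 14. → (8, 14)
7P: (8, 14) + (33, 20). λ = (20 - 14)/(33 - 8) ≡ 6/25 mod 47. 25⁻¹ ≡ 32 (mod 47), so λ ≡ 4.
  x = λ² - 8 - 33 = 16 - 41 ≡ 22; y = λ·(8 - 22) - 14 ≡ 24. → (22, 24)
8P: (22, 24) + (33, 20). λ = (20 - 24)/(33 - 22) ≡ 43/11 mod 47. 11⁻¹ ≡ 30 (mod 47) since 11·30 = 330 ≡ 1, so λ ≡ 21.
  x = λ² - 22 - 33 = 441 - 55 ≡ 10; y = λ·(22 - 10) - 24 ≡ 40. → (10, 40)
9P: (10, 40) + (33, 20). λ = (20 - 40)/(33 - 10) ≡ 27/23 mod 47. 23⁻¹ ≡ 45 (mod 47) since 23·45 = 1035 ≡ 1, so λ ≡ 40.
  x = λ² - 10 - 33 = 1600 - 43 ≡ 6; y = λ·(10 - 6) - 40 ≡ 26. → (6, 26)
10P: (6, 26) + (33, 20). λ = (20 - 26)/(33 - 6) ≡ 41/27 mod 47. 27⁻¹ ≡ 7 (mod 47), so λ ≡ 5.
  x = λ² - 6 - 33 = 25 - 39 ≡ 33; y = λ·(6 - 33) - 26 ≡ 27. → (33, 27)
11P: (33, 27) + (33, 20): same x and y₁ ≡ -y₂, so the sum is O.
11P = O, so the order is 11.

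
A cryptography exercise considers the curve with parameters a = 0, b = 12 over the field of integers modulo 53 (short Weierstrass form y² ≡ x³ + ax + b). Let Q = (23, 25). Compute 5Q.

Double-and-add on 5 = (101)₂. Start with Q = (23, 25) for the leading 1-bit.
double: tangent at (23, 25): λ = (3·23² + 0)/(2·25) ≡ 50/50. 50⁻¹ ≡ 35 (mod 53) since 50·35 = 1750 ≡ 1, so λ ≡ 50·35 ≡ 1.
  x = λ² - 23 - 23 = 1 - 46 ≡ 8; y = λ·(23 - 8) - 25 ≡ 43. → (8, 43)
double: tangent at (8, 43): λ = (3·8² + 0)/(2·43) ≡ 33/33. 33⁻¹ ≡ 45 (mod 53), so λ ≡ 33·45 ≡ 1.
  x = λ² - 8 - 8 = 1 - 16 ≡ 38; y = λ·(8 - 38) - 43 ≡ 33. → (38, 33)
add Q: (38, 33) + (23, 25). λ = (25 - 33)/(23 - 38) ≡ 45/38 mod 53. 38⁻¹ ≡ 7 (mod 53), so λ ≡ 50.
  x = λ² - 38 - 23 = 2500 - 61 ≡ 1; y = λ·(38 - 1) - 33 ≡ 15. → (1, 15)

(1, 15)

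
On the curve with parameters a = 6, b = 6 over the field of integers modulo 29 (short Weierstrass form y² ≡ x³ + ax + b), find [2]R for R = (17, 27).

(1, 19)

tangent at (17, 27): λ = (3·17² + 6)/(2·27) ≡ 3/25. 25⁻¹ ≡ 7 (mod 29), so λ ≡ 3·7 ≡ 21.
  x = λ² - 17 - 17 = 441 - 34 ≡ 1; y = λ·(17 - 1) - 27 ≡ 19. → (1, 19)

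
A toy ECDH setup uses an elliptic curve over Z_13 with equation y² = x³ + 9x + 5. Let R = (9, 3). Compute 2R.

(4, 12)

tangent at (9, 3): λ = (3·9² + 9)/(2·3) ≡ 5/6. 6⁻¹ ≡ 11 (mod 13) since 6·11 = 66 ≡ 1, so λ ≡ 5·11 ≡ 3.
  x = λ² - 9 - 9 = 9 - 18 ≡ 4; y = λ·(9 - 4) - 3 ≡ 12. → (4, 12)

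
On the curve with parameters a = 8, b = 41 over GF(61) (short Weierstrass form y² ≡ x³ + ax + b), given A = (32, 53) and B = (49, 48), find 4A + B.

First 4A:
Repeated addition: build up to 4A.
2A: tangent at (32, 53): λ = (3·32² + 8)/(2·53) ≡ 30/45. 45⁻¹ ≡ 19 (mod 61) since 45·19 = 855 ≡ 1, so λ ≡ 30·19 ≡ 21.
  x = λ² - 32 - 32 = 441 - 64 ≡ 11; y = λ·(32 - 11) - 53 ≡ 22. → (11, 22)
3A: (11, 22) + (32, 53). λ = (53 - 22)/(32 - 11) ≡ 31/21 mod 61. 21⁻¹ ≡ 32 (mod 61) since 21·32 = 672 ≡ 1, so λ ≡ 16.
  x = λ² - 11 - 32 = 256 - 43 ≡ 30; y = λ·(11 - 30) - 22 ≡ 40. → (30, 40)
4A: (30, 40) + (32, 53). λ = (53 - 40)/(32 - 30) ≡ 13/2 mod 61. 2⁻¹ ≡ 31 (mod 61) since 2·31 = 62 ≡ 1, so λ ≡ 37.
  x = λ² - 30 - 32 = 1369 - 62 ≡ 26; y = λ·(30 - 26) - 40 ≡ 47. → (26, 47)
4A = (26, 47).
Finally 4A + B:
(26, 47) + (49, 48). λ = (48 - 47)/(49 - 26) ≡ 1/23 mod 61. 23⁻¹ ≡ 8 (mod 61), so λ ≡ 8.
  x = λ² - 26 - 49 = 64 - 75 ≡ 50; y = λ·(26 - 50) - 47 ≡ 5. → (50, 5)

(50, 5)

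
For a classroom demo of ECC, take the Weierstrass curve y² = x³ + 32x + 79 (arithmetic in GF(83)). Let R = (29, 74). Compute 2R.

(26, 12)

tangent at (29, 74): λ = (3·29² + 32)/(2·74) ≡ 65/65. 65⁻¹ ≡ 23 (mod 83), so λ ≡ 65·23 ≡ 1.
  x = λ² - 29 - 29 = 1 - 58 ≡ 26; y = λ·(29 - 26) - 74 ≡ 12. → (26, 12)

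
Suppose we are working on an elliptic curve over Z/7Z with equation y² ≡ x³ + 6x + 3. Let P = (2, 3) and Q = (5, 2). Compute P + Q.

(4, 0)

(2, 3) + (5, 2). λ = (2 - 3)/(5 - 2) ≡ 6/3 mod 7. 3⁻¹ ≡ 5 (mod 7), so λ ≡ 2.
  x = λ² - 2 - 5 = 4 - 7 ≡ 4; y = λ·(2 - 4) - 3 ≡ 0. → (4, 0)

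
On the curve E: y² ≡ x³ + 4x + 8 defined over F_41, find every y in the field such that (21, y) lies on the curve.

13, 28

x³ + 4x + 8 = 9353 ≡ 5 (mod 41).
Square roots of 5 mod 41: 13 and 28 (since 13² = 169 ≡ 5).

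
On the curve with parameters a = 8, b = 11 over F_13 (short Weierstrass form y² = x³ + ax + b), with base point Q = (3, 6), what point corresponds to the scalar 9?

(3, 7)

Double-and-add on 9 = (1001)₂. Start with Q = (3, 6) for the leading 1-bit.
double: tangent at (3, 6): λ = (3·3² + 8)/(2·6) ≡ 9/12. 12⁻¹ ≡ 12 (mod 13) since 12·12 = 144 ≡ 1, so λ ≡ 9·12 ≡ 4.
  x = λ² - 3 - 3 = 16 - 6 ≡ 10; y = λ·(3 - 10) - 6 ≡ 5. → (10, 5)
double: tangent at (10, 5): λ = (3·10² + 8)/(2·5) ≡ 9/10. 10⁻¹ ≡ 4 (mod 13), so λ ≡ 9·4 ≡ 10.
  x = λ² - 10 - 10 = 100 - 20 ≡ 2; y = λ·(10 - 2) - 5 ≡ 10. → (2, 10)
double: tangent at (2, 10): λ = (3·2² + 8)/(2·10) ≡ 7/7. 7⁻¹ ≡ 2 (mod 13), so λ ≡ 7·2 ≡ 1.
  x = λ² - 2 - 2 = 1 - 4 ≡ 10; y = λ·(2 - 10) - 10 ≡ 8. → (10, 8)
add Q: (10, 8) + (3, 6). λ = (6 - 8)/(3 - 10) ≡ 11/6 mod 13. 6⁻¹ ≡ 11 (mod 13), so λ ≡ 4.
  x = λ² - 10 - 3 = 16 - 13 ≡ 3; y = λ·(10 - 3) - 8 ≡ 7. → (3, 7)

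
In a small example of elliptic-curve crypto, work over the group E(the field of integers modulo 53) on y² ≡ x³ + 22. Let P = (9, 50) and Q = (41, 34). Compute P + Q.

(9, 50) + (41, 34). λ = (34 - 50)/(41 - 9) ≡ 37/32 mod 53. 32⁻¹ ≡ 5 (mod 53) since 32·5 = 160 ≡ 1, so λ ≡ 26.
  x = λ² - 9 - 41 = 676 - 50 ≡ 43; y = λ·(9 - 43) - 50 ≡ 20. → (43, 20)

(43, 20)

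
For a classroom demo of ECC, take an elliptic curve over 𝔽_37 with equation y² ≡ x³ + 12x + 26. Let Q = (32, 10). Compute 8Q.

(27, 4)

Double-and-add on 8 = (1000)₂. Start with Q = (32, 10) for the leading 1-bit.
double: tangent at (32, 10): λ = (3·32² + 12)/(2·10) ≡ 13/20. 20⁻¹ ≡ 13 (mod 37), so λ ≡ 13·13 ≡ 21.
  x = λ² - 32 - 32 = 441 - 64 ≡ 7; y = λ·(32 - 7) - 10 ≡ 34. → (7, 34)
double: tangent at (7, 34): λ = (3·7² + 12)/(2·34) ≡ 11/31. 31⁻¹ ≡ 6 (mod 37) since 31·6 = 186 ≡ 1, so λ ≡ 11·6 ≡ 29.
  x = λ² - 7 - 7 = 841 - 14 ≡ 13; y = λ·(7 - 13) - 34 ≡ 14. → (13, 14)
double: tangent at (13, 14): λ = (3·13² + 12)/(2·14) ≡ 1/28. 28⁻¹ ≡ 4 (mod 37), so λ ≡ 1·4 ≡ 4.
  x = λ² - 13 - 13 = 16 - 26 ≡ 27; y = λ·(13 - 27) - 14 ≡ 4. → (27, 4)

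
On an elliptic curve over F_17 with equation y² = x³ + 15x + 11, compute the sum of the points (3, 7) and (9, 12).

(3, 7) + (9, 12). λ = (12 - 7)/(9 - 3) ≡ 5/6 mod 17. 6⁻¹ ≡ 3 (mod 17), so λ ≡ 15.
  x = λ² - 3 - 9 = 225 - 12 ≡ 9; y = λ·(3 - 9) - 7 ≡ 5. → (9, 5)

(9, 5)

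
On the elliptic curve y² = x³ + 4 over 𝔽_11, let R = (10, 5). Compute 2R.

(0, 9)

tangent at (10, 5): λ = (3·10² + 0)/(2·5) ≡ 3/10. 10⁻¹ ≡ 10 (mod 11), so λ ≡ 3·10 ≡ 8.
  x = λ² - 10 - 10 = 64 - 20 ≡ 0; y = λ·(10 - 0) - 5 ≡ 9. → (0, 9)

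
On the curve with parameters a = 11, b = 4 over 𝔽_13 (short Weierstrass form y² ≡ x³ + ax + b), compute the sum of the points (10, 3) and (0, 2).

(6, 0)

(10, 3) + (0, 2). λ = (2 - 3)/(0 - 10) ≡ 12/3 mod 13. 3⁻¹ ≡ 9 (mod 13), so λ ≡ 4.
  x = λ² - 10 - 0 = 16 - 10 ≡ 6; y = λ·(10 - 6) - 3 ≡ 0. → (6, 0)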